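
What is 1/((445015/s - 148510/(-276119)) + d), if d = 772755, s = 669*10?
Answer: 369447222/285516962162347 ≈ 1.2940e-6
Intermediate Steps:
s = 6690
1/((445015/s - 148510/(-276119)) + d) = 1/((445015/6690 - 148510/(-276119)) + 772755) = 1/((445015*(1/6690) - 148510*(-1/276119)) + 772755) = 1/((89003/1338 + 148510/276119) + 772755) = 1/(24774125737/369447222 + 772755) = 1/(285516962162347/369447222) = 369447222/285516962162347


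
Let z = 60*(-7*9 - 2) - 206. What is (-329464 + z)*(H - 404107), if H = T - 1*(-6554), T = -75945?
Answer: 157944727860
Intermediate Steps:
z = -4106 (z = 60*(-63 - 2) - 206 = 60*(-65) - 206 = -3900 - 206 = -4106)
H = -69391 (H = -75945 - 1*(-6554) = -75945 + 6554 = -69391)
(-329464 + z)*(H - 404107) = (-329464 - 4106)*(-69391 - 404107) = -333570*(-473498) = 157944727860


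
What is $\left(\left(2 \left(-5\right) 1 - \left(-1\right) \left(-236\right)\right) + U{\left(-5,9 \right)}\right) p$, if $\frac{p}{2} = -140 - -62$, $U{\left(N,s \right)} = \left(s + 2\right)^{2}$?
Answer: $19500$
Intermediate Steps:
$U{\left(N,s \right)} = \left(2 + s\right)^{2}$
$p = -156$ ($p = 2 \left(-140 - -62\right) = 2 \left(-140 + 62\right) = 2 \left(-78\right) = -156$)
$\left(\left(2 \left(-5\right) 1 - \left(-1\right) \left(-236\right)\right) + U{\left(-5,9 \right)}\right) p = \left(\left(2 \left(-5\right) 1 - \left(-1\right) \left(-236\right)\right) + \left(2 + 9\right)^{2}\right) \left(-156\right) = \left(\left(\left(-10\right) 1 - 236\right) + 11^{2}\right) \left(-156\right) = \left(\left(-10 - 236\right) + 121\right) \left(-156\right) = \left(-246 + 121\right) \left(-156\right) = \left(-125\right) \left(-156\right) = 19500$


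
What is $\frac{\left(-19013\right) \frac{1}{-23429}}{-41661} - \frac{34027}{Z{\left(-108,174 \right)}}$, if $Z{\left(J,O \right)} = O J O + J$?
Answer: $\frac{136422849685}{13134506667828} \approx 0.010387$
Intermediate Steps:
$Z{\left(J,O \right)} = J + J O^{2}$ ($Z{\left(J,O \right)} = J O O + J = J O^{2} + J = J + J O^{2}$)
$\frac{\left(-19013\right) \frac{1}{-23429}}{-41661} - \frac{34027}{Z{\left(-108,174 \right)}} = \frac{\left(-19013\right) \frac{1}{-23429}}{-41661} - \frac{34027}{\left(-108\right) \left(1 + 174^{2}\right)} = \left(-19013\right) \left(- \frac{1}{23429}\right) \left(- \frac{1}{41661}\right) - \frac{34027}{\left(-108\right) \left(1 + 30276\right)} = \frac{19013}{23429} \left(- \frac{1}{41661}\right) - \frac{34027}{\left(-108\right) 30277} = - \frac{19013}{976075569} - \frac{34027}{-3269916} = - \frac{19013}{976075569} - - \frac{34027}{3269916} = - \frac{19013}{976075569} + \frac{34027}{3269916} = \frac{136422849685}{13134506667828}$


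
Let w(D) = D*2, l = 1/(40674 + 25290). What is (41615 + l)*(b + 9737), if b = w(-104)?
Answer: 26157980343469/65964 ≈ 3.9655e+8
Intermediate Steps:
l = 1/65964 ≈ 1.5160e-5
w(D) = 2*D
b = -208 (b = 2*(-104) = -208)
(41615 + l)*(b + 9737) = (41615 + 1/65964)*(-208 + 9737) = (2745091861/65964)*9529 = 26157980343469/65964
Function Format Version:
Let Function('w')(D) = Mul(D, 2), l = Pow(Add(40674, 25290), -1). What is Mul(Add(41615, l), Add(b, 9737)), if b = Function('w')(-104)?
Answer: Rational(26157980343469, 65964) ≈ 3.9655e+8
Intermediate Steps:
l = Rational(1, 65964) (l = Pow(65964, -1) = Rational(1, 65964) ≈ 1.5160e-5)
Function('w')(D) = Mul(2, D)
b = -208 (b = Mul(2, -104) = -208)
Mul(Add(41615, l), Add(b, 9737)) = Mul(Add(41615, Rational(1, 65964)), Add(-208, 9737)) = Mul(Rational(2745091861, 65964), 9529) = Rational(26157980343469, 65964)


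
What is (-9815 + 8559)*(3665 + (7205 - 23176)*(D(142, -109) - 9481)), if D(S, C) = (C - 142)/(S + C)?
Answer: -6281286582344/33 ≈ -1.9034e+11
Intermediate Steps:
D(S, C) = (-142 + C)/(C + S)
(-9815 + 8559)*(3665 + (7205 - 23176)*(D(142, -109) - 9481)) = (-9815 + 8559)*(3665 + (7205 - 23176)*((-142 - 109)/(-109 + 142) - 9481)) = -1256*(3665 - 15971*(-251/33 - 9481)) = -1256*(3665 - 15971*(-313124/33)) = -1256*(3665 + 5000903404/33) = -1256*5001024349/33 = -6281286582344/33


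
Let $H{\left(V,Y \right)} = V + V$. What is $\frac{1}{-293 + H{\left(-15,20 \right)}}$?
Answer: $- \frac{1}{323} \approx -0.003096$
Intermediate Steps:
$H{\left(V,Y \right)} = 2 V$
$\frac{1}{-293 + H{\left(-15,20 \right)}} = \frac{1}{-293 + 2 \left(-15\right)} = \frac{1}{-293 - 30} = \frac{1}{-323} = - \frac{1}{323}$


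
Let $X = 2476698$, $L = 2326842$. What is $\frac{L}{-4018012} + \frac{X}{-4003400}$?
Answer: $- \frac{4451636217}{3716661100} \approx -1.1978$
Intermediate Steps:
$\frac{L}{-4018012} + \frac{X}{-4003400} = \frac{2326842}{-4018012} + \frac{2476698}{-4003400} = 2326842 \left(- \frac{1}{4018012}\right) + 2476698 \left(- \frac{1}{4003400}\right) = - \frac{1163421}{2009006} - \frac{2289}{3700} = - \frac{4451636217}{3716661100}$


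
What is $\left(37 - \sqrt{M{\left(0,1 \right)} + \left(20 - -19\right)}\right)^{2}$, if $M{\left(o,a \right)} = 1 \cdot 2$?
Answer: $\left(37 - \sqrt{41}\right)^{2} \approx 936.17$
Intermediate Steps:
$M{\left(o,a \right)} = 2$
$\left(37 - \sqrt{M{\left(0,1 \right)} + \left(20 - -19\right)}\right)^{2} = \left(37 - \sqrt{2 + \left(20 - -19\right)}\right)^{2} = \left(37 - \sqrt{2 + \left(20 + 19\right)}\right)^{2} = \left(37 - \sqrt{2 + 39}\right)^{2} = \left(37 - \sqrt{41}\right)^{2}$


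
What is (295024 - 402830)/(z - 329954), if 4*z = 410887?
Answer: 431224/908929 ≈ 0.47443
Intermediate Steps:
z = 410887/4 (z = (¼)*410887 = 410887/4 ≈ 1.0272e+5)
(295024 - 402830)/(z - 329954) = (295024 - 402830)/(410887/4 - 329954) = -107806/(-908929/4) = -107806*(-4/908929) = 431224/908929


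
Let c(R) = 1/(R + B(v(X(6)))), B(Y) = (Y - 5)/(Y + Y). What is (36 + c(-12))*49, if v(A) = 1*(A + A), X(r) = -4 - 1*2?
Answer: 476868/271 ≈ 1759.7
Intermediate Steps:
X(r) = -6 (X(r) = -4 - 2 = -6)
v(A) = 2*A (v(A) = 1*(2*A) = 2*A)
B(Y) = (-5 + Y)/(2*Y) (B(Y) = (-5 + Y)/((2*Y)) = (-5 + Y)*(1/(2*Y)) = (-5 + Y)/(2*Y))
c(R) = 1/(17/24 + R) (c(R) = 1/(R + (-5 + 2*(-6))/(2*((2*(-6))))) = 1/(R + (1/2)*(-5 - 12)/(-12)) = 1/(R + (1/2)*(-1/12)*(-17)) = 1/(R + 17/24) = 1/(17/24 + R))
(36 + c(-12))*49 = (36 + 24/(17 + 24*(-12)))*49 = (36 + 24/(17 - 288))*49 = (36 + 24/(-271))*49 = (36 + 24*(-1/271))*49 = (36 - 24/271)*49 = (9732/271)*49 = 476868/271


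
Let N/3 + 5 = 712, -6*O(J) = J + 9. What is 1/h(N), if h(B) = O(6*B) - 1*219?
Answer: -2/4683 ≈ -0.00042708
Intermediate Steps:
O(J) = -3/2 - J/6 (O(J) = -(J + 9)/6 = -(9 + J)/6 = -3/2 - J/6)
N = 2121 (N = -15 + 3*712 = -15 + 2136 = 2121)
h(B) = -441/2 - B (h(B) = (-3/2 - B) - 1*219 = (-3/2 - B) - 219 = -441/2 - B)
1/h(N) = 1/(-441/2 - 1*2121) = 1/(-441/2 - 2121) = 1/(-4683/2) = -2/4683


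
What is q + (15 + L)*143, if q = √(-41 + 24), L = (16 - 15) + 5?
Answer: 3003 + I*√17 ≈ 3003.0 + 4.1231*I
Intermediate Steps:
L = 6 (L = 1 + 5 = 6)
q = I*√17 (q = √(-17) = I*√17 ≈ 4.1231*I)
q + (15 + L)*143 = I*√17 + (15 + 6)*143 = I*√17 + 21*143 = I*√17 + 3003 = 3003 + I*√17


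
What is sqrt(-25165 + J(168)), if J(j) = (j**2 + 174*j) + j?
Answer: sqrt(32459) ≈ 180.16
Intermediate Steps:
J(j) = j**2 + 175*j
sqrt(-25165 + J(168)) = sqrt(-25165 + 168*(175 + 168)) = sqrt(-25165 + 168*343) = sqrt(-25165 + 57624) = sqrt(32459)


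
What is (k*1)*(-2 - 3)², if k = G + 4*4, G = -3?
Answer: 325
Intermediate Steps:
k = 13 (k = -3 + 4*4 = -3 + 16 = 13)
(k*1)*(-2 - 3)² = (13*1)*(-2 - 3)² = 13*(-5)² = 13*25 = 325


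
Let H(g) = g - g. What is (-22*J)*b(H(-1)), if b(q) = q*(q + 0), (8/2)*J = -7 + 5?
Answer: 0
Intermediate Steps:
H(g) = 0
J = -1/2 (J = (-7 + 5)/4 = (1/4)*(-2) = -1/2 ≈ -0.50000)
b(q) = q**2 (b(q) = q*q = q**2)
(-22*J)*b(H(-1)) = -22*(-1/2)*0**2 = 11*0 = 0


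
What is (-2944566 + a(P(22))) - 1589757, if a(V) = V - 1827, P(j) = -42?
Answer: -4536192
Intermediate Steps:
a(V) = -1827 + V
(-2944566 + a(P(22))) - 1589757 = (-2944566 + (-1827 - 42)) - 1589757 = (-2944566 - 1869) - 1589757 = -2946435 - 1589757 = -4536192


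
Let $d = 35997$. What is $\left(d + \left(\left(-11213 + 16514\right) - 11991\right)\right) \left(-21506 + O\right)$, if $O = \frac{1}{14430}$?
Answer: $- \frac{3031629195251}{4810} \approx -6.3028 \cdot 10^{8}$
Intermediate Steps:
$O = \frac{1}{14430} \approx 6.93 \cdot 10^{-5}$
$\left(d + \left(\left(-11213 + 16514\right) - 11991\right)\right) \left(-21506 + O\right) = \left(35997 + \left(\left(-11213 + 16514\right) - 11991\right)\right) \left(-21506 + \frac{1}{14430}\right) = \left(35997 + \left(5301 - 11991\right)\right) \left(- \frac{310331579}{14430}\right) = \left(35997 - 6690\right) \left(- \frac{310331579}{14430}\right) = 29307 \left(- \frac{310331579}{14430}\right) = - \frac{3031629195251}{4810}$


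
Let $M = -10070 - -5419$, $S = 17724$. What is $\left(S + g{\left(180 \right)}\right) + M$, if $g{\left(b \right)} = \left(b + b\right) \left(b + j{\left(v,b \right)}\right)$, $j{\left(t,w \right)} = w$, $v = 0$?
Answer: $142673$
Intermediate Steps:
$g{\left(b \right)} = 4 b^{2}$ ($g{\left(b \right)} = \left(b + b\right) \left(b + b\right) = 2 b 2 b = 4 b^{2}$)
$M = -4651$ ($M = -10070 + 5419 = -4651$)
$\left(S + g{\left(180 \right)}\right) + M = \left(17724 + 4 \cdot 180^{2}\right) - 4651 = \left(17724 + 4 \cdot 32400\right) - 4651 = \left(17724 + 129600\right) - 4651 = 147324 - 4651 = 142673$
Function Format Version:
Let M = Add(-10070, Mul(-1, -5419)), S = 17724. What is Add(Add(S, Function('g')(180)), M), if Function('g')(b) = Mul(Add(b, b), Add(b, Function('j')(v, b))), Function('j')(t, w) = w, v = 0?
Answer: 142673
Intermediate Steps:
Function('g')(b) = Mul(4, Pow(b, 2)) (Function('g')(b) = Mul(Add(b, b), Add(b, b)) = Mul(Mul(2, b), Mul(2, b)) = Mul(4, Pow(b, 2)))
M = -4651 (M = Add(-10070, 5419) = -4651)
Add(Add(S, Function('g')(180)), M) = Add(Add(17724, Mul(4, Pow(180, 2))), -4651) = Add(Add(17724, Mul(4, 32400)), -4651) = Add(Add(17724, 129600), -4651) = Add(147324, -4651) = 142673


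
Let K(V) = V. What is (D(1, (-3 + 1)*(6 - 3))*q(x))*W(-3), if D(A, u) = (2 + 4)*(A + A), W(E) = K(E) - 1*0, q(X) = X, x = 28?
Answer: -1008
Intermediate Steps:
W(E) = E (W(E) = E - 1*0 = E + 0 = E)
D(A, u) = 12*A (D(A, u) = 6*(2*A) = 12*A)
(D(1, (-3 + 1)*(6 - 3))*q(x))*W(-3) = ((12*1)*28)*(-3) = (12*28)*(-3) = 336*(-3) = -1008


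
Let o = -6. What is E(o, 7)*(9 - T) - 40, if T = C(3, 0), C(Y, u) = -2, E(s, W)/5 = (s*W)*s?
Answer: 13820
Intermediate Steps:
E(s, W) = 5*W*s² (E(s, W) = 5*((s*W)*s) = 5*((W*s)*s) = 5*(W*s²) = 5*W*s²)
T = -2
E(o, 7)*(9 - T) - 40 = (5*7*(-6)²)*(9 - 1*(-2)) - 40 = (5*7*36)*(9 + 2) - 40 = 1260*11 - 40 = 13860 - 40 = 13820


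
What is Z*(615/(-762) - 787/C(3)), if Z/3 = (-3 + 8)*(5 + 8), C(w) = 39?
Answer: -1039465/254 ≈ -4092.4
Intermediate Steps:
Z = 195 (Z = 3*((-3 + 8)*(5 + 8)) = 3*(5*13) = 3*65 = 195)
Z*(615/(-762) - 787/C(3)) = 195*(615/(-762) - 787/39) = 195*(615*(-1/762) - 787*1/39) = 195*(-205/254 - 787/39) = 195*(-207893/9906) = -1039465/254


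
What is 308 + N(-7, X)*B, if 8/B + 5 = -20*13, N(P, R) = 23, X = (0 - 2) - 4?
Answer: 81436/265 ≈ 307.31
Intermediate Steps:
X = -6 (X = -2 - 4 = -6)
B = -8/265 (B = 8/(-5 - 20*13) = 8/(-5 - 260) = 8/(-265) = 8*(-1/265) = -8/265 ≈ -0.030189)
308 + N(-7, X)*B = 308 + 23*(-8/265) = 308 - 184/265 = 81436/265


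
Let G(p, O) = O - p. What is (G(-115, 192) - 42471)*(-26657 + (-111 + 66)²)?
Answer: 1038583648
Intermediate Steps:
(G(-115, 192) - 42471)*(-26657 + (-111 + 66)²) = ((192 - 1*(-115)) - 42471)*(-26657 + (-111 + 66)²) = ((192 + 115) - 42471)*(-26657 + (-45)²) = (307 - 42471)*(-26657 + 2025) = -42164*(-24632) = 1038583648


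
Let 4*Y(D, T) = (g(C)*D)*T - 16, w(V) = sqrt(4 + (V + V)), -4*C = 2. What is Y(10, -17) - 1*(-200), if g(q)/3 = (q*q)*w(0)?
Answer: 529/4 ≈ 132.25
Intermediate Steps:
C = -1/2 (C = -1/4*2 = -1/2 ≈ -0.50000)
w(V) = sqrt(4 + 2*V)
g(q) = 6*q**2 (g(q) = 3*((q*q)*sqrt(4 + 2*0)) = 3*(q**2*sqrt(4 + 0)) = 3*(q**2*sqrt(4)) = 3*(q**2*2) = 3*(2*q**2) = 6*q**2)
Y(D, T) = -4 + 3*D*T/8 (Y(D, T) = (((6*(-1/2)**2)*D)*T - 16)/4 = (((6*(1/4))*D)*T - 16)/4 = ((3*D/2)*T - 16)/4 = (3*D*T/2 - 16)/4 = (-16 + 3*D*T/2)/4 = -4 + 3*D*T/8)
Y(10, -17) - 1*(-200) = (-4 + (3/8)*10*(-17)) - 1*(-200) = (-4 - 255/4) + 200 = -271/4 + 200 = 529/4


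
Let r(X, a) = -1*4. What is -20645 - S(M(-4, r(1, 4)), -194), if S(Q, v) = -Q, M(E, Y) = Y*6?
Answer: -20669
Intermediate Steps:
r(X, a) = -4
M(E, Y) = 6*Y
-20645 - S(M(-4, r(1, 4)), -194) = -20645 - (-1)*6*(-4) = -20645 - (-1)*(-24) = -20645 - 1*24 = -20645 - 24 = -20669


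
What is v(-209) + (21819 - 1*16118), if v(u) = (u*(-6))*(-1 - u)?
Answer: 266533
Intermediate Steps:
v(u) = -6*u*(-1 - u) (v(u) = (-6*u)*(-1 - u) = -6*u*(-1 - u))
v(-209) + (21819 - 1*16118) = 6*(-209)*(1 - 209) + (21819 - 1*16118) = 6*(-209)*(-208) + (21819 - 16118) = 260832 + 5701 = 266533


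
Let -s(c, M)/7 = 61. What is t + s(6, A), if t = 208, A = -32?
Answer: -219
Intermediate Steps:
s(c, M) = -427 (s(c, M) = -7*61 = -427)
t + s(6, A) = 208 - 427 = -219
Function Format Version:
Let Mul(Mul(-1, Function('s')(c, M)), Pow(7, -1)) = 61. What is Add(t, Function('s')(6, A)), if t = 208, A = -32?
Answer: -219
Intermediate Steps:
Function('s')(c, M) = -427 (Function('s')(c, M) = Mul(-7, 61) = -427)
Add(t, Function('s')(6, A)) = Add(208, -427) = -219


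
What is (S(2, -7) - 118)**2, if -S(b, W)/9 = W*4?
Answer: 17956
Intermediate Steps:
S(b, W) = -36*W (S(b, W) = -9*W*4 = -36*W)
(S(2, -7) - 118)**2 = (-36*(-7) - 118)**2 = (252 - 118)**2 = 134**2 = 17956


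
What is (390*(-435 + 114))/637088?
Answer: -62595/318544 ≈ -0.19650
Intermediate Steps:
(390*(-435 + 114))/637088 = (390*(-321))*(1/637088) = -125190*1/637088 = -62595/318544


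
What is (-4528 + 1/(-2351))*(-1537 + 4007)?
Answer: -26293962630/2351 ≈ -1.1184e+7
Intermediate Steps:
(-4528 + 1/(-2351))*(-1537 + 4007) = (-4528 - 1/2351)*2470 = -10645329/2351*2470 = -26293962630/2351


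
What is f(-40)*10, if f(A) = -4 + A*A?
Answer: 15960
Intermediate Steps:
f(A) = -4 + A²
f(-40)*10 = (-4 + (-40)²)*10 = (-4 + 1600)*10 = 1596*10 = 15960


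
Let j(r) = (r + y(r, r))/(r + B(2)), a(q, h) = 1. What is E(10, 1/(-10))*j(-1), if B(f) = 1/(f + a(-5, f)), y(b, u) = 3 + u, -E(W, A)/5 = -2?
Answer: -15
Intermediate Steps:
E(W, A) = 10 (E(W, A) = -5*(-2) = 10)
B(f) = 1/(1 + f) (B(f) = 1/(f + 1) = 1/(1 + f))
j(r) = (3 + 2*r)/(⅓ + r) (j(r) = (r + (3 + r))/(r + 1/(1 + 2)) = (3 + 2*r)/(r + 1/3) = (3 + 2*r)/(r + ⅓) = (3 + 2*r)/(⅓ + r))
E(10, 1/(-10))*j(-1) = 10*(3*(3 + 2*(-1))/(1 + 3*(-1))) = 10*(3*(3 - 2)/(1 - 3)) = 10*(3*1/(-2)) = 10*(3*(-½)*1) = 10*(-3/2) = -15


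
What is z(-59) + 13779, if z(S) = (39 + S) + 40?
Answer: 13799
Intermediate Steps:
z(S) = 79 + S
z(-59) + 13779 = (79 - 59) + 13779 = 20 + 13779 = 13799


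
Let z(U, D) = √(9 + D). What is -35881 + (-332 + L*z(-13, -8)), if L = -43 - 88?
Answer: -36344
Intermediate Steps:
L = -131
-35881 + (-332 + L*z(-13, -8)) = -35881 + (-332 - 131*√(9 - 8)) = -35881 + (-332 - 131*√1) = -35881 + (-332 - 131*1) = -35881 + (-332 - 131) = -35881 - 463 = -36344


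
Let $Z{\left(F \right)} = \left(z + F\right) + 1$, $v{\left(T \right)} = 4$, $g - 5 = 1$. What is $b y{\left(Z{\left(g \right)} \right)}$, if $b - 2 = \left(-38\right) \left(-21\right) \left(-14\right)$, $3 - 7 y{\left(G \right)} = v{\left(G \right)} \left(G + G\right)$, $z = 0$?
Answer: $\frac{592010}{7} \approx 84573.0$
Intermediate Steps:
$g = 6$ ($g = 5 + 1 = 6$)
$Z{\left(F \right)} = 1 + F$ ($Z{\left(F \right)} = \left(0 + F\right) + 1 = F + 1 = 1 + F$)
$y{\left(G \right)} = \frac{3}{7} - \frac{8 G}{7}$ ($y{\left(G \right)} = \frac{3}{7} - \frac{4 \left(G + G\right)}{7} = \frac{3}{7} - \frac{4 \cdot 2 G}{7} = \frac{3}{7} - \frac{8 G}{7}$)
$b = -11170$ ($b = 2 + \left(-38\right) \left(-21\right) \left(-14\right) = 2 + 798 \left(-14\right) = 2 - 11172 = -11170$)
$b y{\left(Z{\left(g \right)} \right)} = - 11170 \left(\frac{3}{7} - \frac{8 \left(1 + 6\right)}{7}\right) = - 11170 \left(\frac{3}{7} - 8\right) = \left(-11170\right) \left(- \frac{53}{7}\right) = \frac{592010}{7}$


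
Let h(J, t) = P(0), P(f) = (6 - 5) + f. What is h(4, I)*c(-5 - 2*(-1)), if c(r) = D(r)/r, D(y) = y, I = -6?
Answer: 1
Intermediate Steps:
P(f) = 1 + f
h(J, t) = 1 (h(J, t) = 1 + 0 = 1)
c(r) = 1 (c(r) = r/r = 1)
h(4, I)*c(-5 - 2*(-1)) = 1*1 = 1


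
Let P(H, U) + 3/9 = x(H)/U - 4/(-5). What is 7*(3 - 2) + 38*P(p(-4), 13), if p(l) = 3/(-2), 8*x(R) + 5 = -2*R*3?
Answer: 5108/195 ≈ 26.195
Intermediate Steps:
x(R) = -5/8 - 3*R/4 (x(R) = -5/8 + (-2*R*3)/8 = -5/8 + (-6*R)/8 = -5/8 - 3*R/4)
p(l) = -3/2 (p(l) = 3*(-1/2) = -3/2)
P(H, U) = 7/15 + (-5/8 - 3*H/4)/U (P(H, U) = -1/3 + ((-5/8 - 3*H/4)/U - 4/(-5)) = -1/3 + ((-5/8 - 3*H/4)/U - 4*(-1/5)) = -1/3 + ((-5/8 - 3*H/4)/U + 4/5) = -1/3 + (4/5 + (-5/8 - 3*H/4)/U) = 7/15 + (-5/8 - 3*H/4)/U)
7*(3 - 2) + 38*P(p(-4), 13) = 7*(3 - 2) + 38*((1/120)*(-75 - 90*(-3/2) + 56*13)/13) = 7*1 + 38*((1/120)*(1/13)*(-75 + 135 + 728)) = 7 + 38*((1/120)*(1/13)*788) = 7 + 38*(197/390) = 7 + 3743/195 = 5108/195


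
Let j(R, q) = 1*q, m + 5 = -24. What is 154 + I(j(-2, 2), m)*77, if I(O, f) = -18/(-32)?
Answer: 3157/16 ≈ 197.31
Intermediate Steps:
m = -29 (m = -5 - 24 = -29)
j(R, q) = q
I(O, f) = 9/16 (I(O, f) = -18*(-1/32) = 9/16)
154 + I(j(-2, 2), m)*77 = 154 + (9/16)*77 = 154 + 693/16 = 3157/16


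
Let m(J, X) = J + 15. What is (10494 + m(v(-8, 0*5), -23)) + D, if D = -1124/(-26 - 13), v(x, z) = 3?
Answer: 411092/39 ≈ 10541.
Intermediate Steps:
m(J, X) = 15 + J
D = 1124/39 (D = -1124/(-39) = -1124*(-1/39) = 1124/39 ≈ 28.821)
(10494 + m(v(-8, 0*5), -23)) + D = (10494 + (15 + 3)) + 1124/39 = (10494 + 18) + 1124/39 = 10512 + 1124/39 = 411092/39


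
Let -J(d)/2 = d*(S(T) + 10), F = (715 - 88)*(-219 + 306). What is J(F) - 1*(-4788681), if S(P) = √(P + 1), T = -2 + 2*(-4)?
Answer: 3697701 - 327294*I ≈ 3.6977e+6 - 3.2729e+5*I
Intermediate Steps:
F = 54549 (F = 627*87 = 54549)
T = -10 (T = -2 - 8 = -10)
S(P) = √(1 + P)
J(d) = -2*d*(10 + 3*I) (J(d) = -2*d*(√(1 - 10) + 10) = -2*d*(√(-9) + 10) = -2*d*(3*I + 10) = -2*d*(10 + 3*I))
J(F) - 1*(-4788681) = 54549*(-20 - 6*I) - 1*(-4788681) = (-1090980 - 327294*I) + 4788681 = 3697701 - 327294*I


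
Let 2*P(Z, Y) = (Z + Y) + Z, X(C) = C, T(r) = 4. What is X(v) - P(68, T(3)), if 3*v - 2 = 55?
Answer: -51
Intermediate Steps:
v = 19 (v = ⅔ + (⅓)*55 = ⅔ + 55/3 = 19)
P(Z, Y) = Z + Y/2 (P(Z, Y) = ((Z + Y) + Z)/2 = ((Y + Z) + Z)/2 = (Y + 2*Z)/2 = Z + Y/2)
X(v) - P(68, T(3)) = 19 - (68 + (½)*4) = 19 - (68 + 2) = 19 - 1*70 = 19 - 70 = -51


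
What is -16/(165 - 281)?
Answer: 4/29 ≈ 0.13793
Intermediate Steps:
-16/(165 - 281) = -16/(-116) = -1/116*(-16) = 4/29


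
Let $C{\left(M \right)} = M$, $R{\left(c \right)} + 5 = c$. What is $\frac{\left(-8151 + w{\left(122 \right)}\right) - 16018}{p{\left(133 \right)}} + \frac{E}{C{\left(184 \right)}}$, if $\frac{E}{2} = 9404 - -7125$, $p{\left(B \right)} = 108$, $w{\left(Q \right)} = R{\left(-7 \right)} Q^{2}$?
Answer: $- \frac{1054397}{621} \approx -1697.9$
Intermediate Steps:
$R{\left(c \right)} = -5 + c$
$w{\left(Q \right)} = - 12 Q^{2}$ ($w{\left(Q \right)} = \left(-5 - 7\right) Q^{2} = - 12 Q^{2}$)
$E = 33058$ ($E = 2 \left(9404 - -7125\right) = 2 \left(9404 + 7125\right) = 2 \cdot 16529 = 33058$)
$\frac{\left(-8151 + w{\left(122 \right)}\right) - 16018}{p{\left(133 \right)}} + \frac{E}{C{\left(184 \right)}} = \frac{\left(-8151 - 12 \cdot 122^{2}\right) - 16018}{108} + \frac{33058}{184} = \left(\left(-8151 - 178608\right) - 16018\right) \frac{1}{108} + 33058 \cdot \frac{1}{184} = \left(\left(-8151 - 178608\right) - 16018\right) \frac{1}{108} + \frac{16529}{92} = \left(-186759 - 16018\right) \frac{1}{108} + \frac{16529}{92} = \left(-202777\right) \frac{1}{108} + \frac{16529}{92} = - \frac{202777}{108} + \frac{16529}{92} = - \frac{1054397}{621}$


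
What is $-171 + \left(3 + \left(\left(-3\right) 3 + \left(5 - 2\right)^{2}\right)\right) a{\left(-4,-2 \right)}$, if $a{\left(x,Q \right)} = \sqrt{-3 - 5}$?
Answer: $-171 + 6 i \sqrt{2} \approx -171.0 + 8.4853 i$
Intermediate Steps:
$a{\left(x,Q \right)} = 2 i \sqrt{2}$ ($a{\left(x,Q \right)} = \sqrt{-8} = 2 i \sqrt{2}$)
$-171 + \left(3 + \left(\left(-3\right) 3 + \left(5 - 2\right)^{2}\right)\right) a{\left(-4,-2 \right)} = -171 + \left(3 + \left(\left(-3\right) 3 + \left(5 - 2\right)^{2}\right)\right) 2 i \sqrt{2} = -171 + \left(3 - \left(9 - 3^{2}\right)\right) 2 i \sqrt{2} = -171 + \left(3 + \left(-9 + 9\right)\right) 2 i \sqrt{2} = -171 + \left(3 + 0\right) 2 i \sqrt{2} = -171 + 3 \cdot 2 i \sqrt{2} = -171 + 6 i \sqrt{2}$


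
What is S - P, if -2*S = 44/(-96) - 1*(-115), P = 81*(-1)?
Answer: 1139/48 ≈ 23.729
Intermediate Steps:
P = -81
S = -2749/48 (S = -(44/(-96) - 1*(-115))/2 = -(44*(-1/96) + 115)/2 = -(-11/24 + 115)/2 = -1/2*2749/24 = -2749/48 ≈ -57.271)
S - P = -2749/48 - 1*(-81) = -2749/48 + 81 = 1139/48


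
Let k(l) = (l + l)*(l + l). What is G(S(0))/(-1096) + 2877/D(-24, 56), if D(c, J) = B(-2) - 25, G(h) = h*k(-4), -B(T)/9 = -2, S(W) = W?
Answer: -411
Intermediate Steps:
B(T) = 18 (B(T) = -9*(-2) = 18)
k(l) = 4*l² (k(l) = (2*l)*(2*l) = 4*l²)
G(h) = 64*h (G(h) = h*(4*(-4)²) = h*(4*16) = h*64 = 64*h)
D(c, J) = -7 (D(c, J) = 18 - 25 = -7)
G(S(0))/(-1096) + 2877/D(-24, 56) = (64*0)/(-1096) + 2877/(-7) = 0*(-1/1096) + 2877*(-⅐) = 0 - 411 = -411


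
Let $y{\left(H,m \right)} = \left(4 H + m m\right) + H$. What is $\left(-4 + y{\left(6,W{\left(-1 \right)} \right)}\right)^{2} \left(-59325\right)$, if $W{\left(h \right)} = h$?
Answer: $-43247925$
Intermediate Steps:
$y{\left(H,m \right)} = m^{2} + 5 H$ ($y{\left(H,m \right)} = \left(4 H + m^{2}\right) + H = \left(m^{2} + 4 H\right) + H = m^{2} + 5 H$)
$\left(-4 + y{\left(6,W{\left(-1 \right)} \right)}\right)^{2} \left(-59325\right) = \left(-4 + \left(\left(-1\right)^{2} + 5 \cdot 6\right)\right)^{2} \left(-59325\right) = \left(-4 + \left(1 + 30\right)\right)^{2} \left(-59325\right) = \left(-4 + 31\right)^{2} \left(-59325\right) = 27^{2} \left(-59325\right) = 729 \left(-59325\right) = -43247925$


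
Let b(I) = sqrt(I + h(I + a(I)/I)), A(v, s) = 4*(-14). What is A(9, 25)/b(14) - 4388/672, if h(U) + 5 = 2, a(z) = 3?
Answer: -1097/168 - 56*sqrt(11)/11 ≈ -23.414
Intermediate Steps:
A(v, s) = -56
h(U) = -3 (h(U) = -5 + 2 = -3)
b(I) = sqrt(-3 + I) (b(I) = sqrt(I - 3) = sqrt(-3 + I))
A(9, 25)/b(14) - 4388/672 = -56/sqrt(-3 + 14) - 4388/672 = -56*sqrt(11)/11 - 4388*1/672 = -56*sqrt(11)/11 - 1097/168 = -1097/168 - 56*sqrt(11)/11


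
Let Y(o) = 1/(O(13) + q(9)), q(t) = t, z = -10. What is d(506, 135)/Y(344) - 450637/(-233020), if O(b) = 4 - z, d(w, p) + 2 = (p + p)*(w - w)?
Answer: -10268283/233020 ≈ -44.066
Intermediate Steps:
d(w, p) = -2 (d(w, p) = -2 + (p + p)*(w - w) = -2 + (2*p)*0 = -2 + 0 = -2)
O(b) = 14 (O(b) = 4 - 1*(-10) = 4 + 10 = 14)
Y(o) = 1/23 (Y(o) = 1/(14 + 9) = 1/23)
d(506, 135)/Y(344) - 450637/(-233020) = -2/1/23 - 450637/(-233020) = -2*23 - 450637*(-1/233020) = -46 + 450637/233020 = -10268283/233020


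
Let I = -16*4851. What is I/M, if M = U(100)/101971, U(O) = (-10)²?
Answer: -1978645284/25 ≈ -7.9146e+7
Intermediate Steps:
U(O) = 100
M = 100/101971 ≈ 0.00098067
I = -77616
I/M = -77616/100/101971 = -77616*101971/100 = -1978645284/25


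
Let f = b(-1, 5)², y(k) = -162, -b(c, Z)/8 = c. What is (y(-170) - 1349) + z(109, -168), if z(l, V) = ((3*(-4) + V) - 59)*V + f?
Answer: 38705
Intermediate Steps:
b(c, Z) = -8*c
f = 64 (f = (-8*(-1))² = 8² = 64)
z(l, V) = 64 + V*(-71 + V) (z(l, V) = ((3*(-4) + V) - 59)*V + 64 = ((-12 + V) - 59)*V + 64 = (-71 + V)*V + 64 = V*(-71 + V) + 64 = 64 + V*(-71 + V))
(y(-170) - 1349) + z(109, -168) = (-162 - 1349) + (64 + (-168)² - 71*(-168)) = -1511 + (64 + 28224 + 11928) = -1511 + 40216 = 38705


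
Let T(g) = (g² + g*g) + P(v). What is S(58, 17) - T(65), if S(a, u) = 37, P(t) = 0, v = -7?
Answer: -8413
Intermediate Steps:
T(g) = 2*g² (T(g) = (g² + g*g) + 0 = (g² + g²) + 0 = 2*g² + 0 = 2*g²)
S(58, 17) - T(65) = 37 - 2*65² = 37 - 2*4225 = 37 - 1*8450 = 37 - 8450 = -8413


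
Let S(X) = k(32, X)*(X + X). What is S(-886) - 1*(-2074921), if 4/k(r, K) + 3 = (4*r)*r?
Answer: 8492644565/4093 ≈ 2.0749e+6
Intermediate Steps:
k(r, K) = 4/(-3 + 4*r²) (k(r, K) = 4/(-3 + (4*r)*r) = 4/(-3 + 4*r²))
S(X) = 8*X/4093 (S(X) = (4/(-3 + 4*32²))*(X + X) = (4/(-3 + 4*1024))*(2*X) = (4/(-3 + 4096))*(2*X) = (4/4093)*(2*X) = (4*(1/4093))*(2*X) = 4*(2*X)/4093 = 8*X/4093)
S(-886) - 1*(-2074921) = (8/4093)*(-886) - 1*(-2074921) = -7088/4093 + 2074921 = 8492644565/4093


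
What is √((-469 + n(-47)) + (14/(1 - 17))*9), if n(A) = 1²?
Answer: 9*I*√94/4 ≈ 21.815*I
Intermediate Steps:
n(A) = 1
√((-469 + n(-47)) + (14/(1 - 17))*9) = √((-469 + 1) + (14/(1 - 17))*9) = √(-468 + (14/(-16))*9) = √(-468 - 1/16*14*9) = √(-468 - 7/8*9) = √(-468 - 63/8) = √(-3807/8) = 9*I*√94/4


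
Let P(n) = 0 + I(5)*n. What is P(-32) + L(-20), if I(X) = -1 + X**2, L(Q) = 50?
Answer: -718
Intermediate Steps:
P(n) = 24*n (P(n) = 0 + (-1 + 5**2)*n = 0 + (-1 + 25)*n = 0 + 24*n = 24*n)
P(-32) + L(-20) = 24*(-32) + 50 = -768 + 50 = -718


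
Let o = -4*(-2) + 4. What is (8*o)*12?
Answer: 1152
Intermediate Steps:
o = 12 (o = 8 + 4 = 12)
(8*o)*12 = (8*12)*12 = 96*12 = 1152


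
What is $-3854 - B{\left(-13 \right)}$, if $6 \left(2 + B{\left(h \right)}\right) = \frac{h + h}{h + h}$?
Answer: $- \frac{23113}{6} \approx -3852.2$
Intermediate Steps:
$B{\left(h \right)} = - \frac{11}{6}$ ($B{\left(h \right)} = -2 + \frac{\left(h + h\right) \frac{1}{h + h}}{6} = -2 + \frac{2 h \frac{1}{2 h}}{6} = -2 + \frac{1}{6} \cdot 1 = -2 + \frac{1}{6} = - \frac{11}{6}$)
$-3854 - B{\left(-13 \right)} = -3854 - - \frac{11}{6} = -3854 + \frac{11}{6} = - \frac{23113}{6}$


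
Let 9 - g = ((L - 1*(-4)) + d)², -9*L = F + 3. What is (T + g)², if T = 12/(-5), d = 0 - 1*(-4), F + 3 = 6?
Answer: 4507129/2025 ≈ 2225.7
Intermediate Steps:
F = 3 (F = -3 + 6 = 3)
L = -⅔ (L = -(3 + 3)/9 = -⅑*6 = -⅔ ≈ -0.66667)
d = 4 (d = 0 + 4 = 4)
T = -12/5 (T = 12*(-⅕) = -12/5 ≈ -2.4000)
g = -403/9 (g = 9 - ((-⅔ - 1*(-4)) + 4)² = 9 - ((-⅔ + 4) + 4)² = 9 - (10/3 + 4)² = 9 - (22/3)² = 9 - 1*484/9 = 9 - 484/9 = -403/9 ≈ -44.778)
(T + g)² = (-12/5 - 403/9)² = (-2123/45)² = 4507129/2025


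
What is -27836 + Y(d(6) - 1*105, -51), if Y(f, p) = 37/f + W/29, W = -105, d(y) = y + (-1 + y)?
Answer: -75891879/2726 ≈ -27840.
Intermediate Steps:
d(y) = -1 + 2*y
Y(f, p) = -105/29 + 37/f (Y(f, p) = 37/f - 105/29 = -105/29 + 37/f)
-27836 + Y(d(6) - 1*105, -51) = -27836 + (-105/29 + 37/((-1 + 2*6) - 1*105)) = -27836 + (-105/29 + 37/((-1 + 12) - 105)) = -27836 + (-105/29 + 37/(11 - 105)) = -27836 + (-105/29 + 37/(-94)) = -27836 + (-105/29 + 37*(-1/94)) = -27836 + (-105/29 - 37/94) = -27836 - 10943/2726 = -75891879/2726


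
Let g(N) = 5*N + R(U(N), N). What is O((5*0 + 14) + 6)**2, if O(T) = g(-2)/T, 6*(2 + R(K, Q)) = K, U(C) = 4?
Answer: 289/900 ≈ 0.32111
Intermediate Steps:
R(K, Q) = -2 + K/6
g(N) = -4/3 + 5*N (g(N) = 5*N + (-2 + (1/6)*4) = 5*N + (-2 + 2/3) = 5*N - 4/3 = -4/3 + 5*N)
O(T) = -34/(3*T) (O(T) = (-4/3 + 5*(-2))/T = (-4/3 - 10)/T = -34/(3*T))
O((5*0 + 14) + 6)**2 = (-34/(3*((5*0 + 14) + 6)))**2 = (-34/(3*((0 + 14) + 6)))**2 = (-34/(3*(14 + 6)))**2 = (-34/3/20)**2 = (-34/3*1/20)**2 = (-17/30)**2 = 289/900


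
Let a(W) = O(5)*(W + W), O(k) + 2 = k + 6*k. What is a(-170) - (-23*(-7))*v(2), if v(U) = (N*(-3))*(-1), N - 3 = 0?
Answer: -12669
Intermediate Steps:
N = 3 (N = 3 + 0 = 3)
O(k) = -2 + 7*k (O(k) = -2 + (k + 6*k) = -2 + 7*k)
v(U) = 9 (v(U) = (3*(-3))*(-1) = -9*(-1) = 9)
a(W) = 66*W (a(W) = (-2 + 7*5)*(W + W) = (-2 + 35)*(2*W) = 33*(2*W) = 66*W)
a(-170) - (-23*(-7))*v(2) = 66*(-170) - (-23*(-7))*9 = -11220 - 161*9 = -11220 - 1*1449 = -11220 - 1449 = -12669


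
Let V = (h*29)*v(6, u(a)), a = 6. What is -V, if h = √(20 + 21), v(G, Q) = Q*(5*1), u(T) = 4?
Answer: -580*√41 ≈ -3713.8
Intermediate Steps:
v(G, Q) = 5*Q (v(G, Q) = Q*5 = 5*Q)
h = √41 ≈ 6.4031
V = 580*√41 (V = (√41*29)*(5*4) = (29*√41)*20 = 580*√41 ≈ 3713.8)
-V = -580*√41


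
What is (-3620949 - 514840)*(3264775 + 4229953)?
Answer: -30996613620392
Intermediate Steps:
(-3620949 - 514840)*(3264775 + 4229953) = -4135789*7494728 = -30996613620392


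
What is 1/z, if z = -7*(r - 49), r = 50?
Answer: -⅐ ≈ -0.14286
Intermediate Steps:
z = -7 (z = -7*(50 - 49) = -7*1 = -7)
1/z = 1/(-7) = -⅐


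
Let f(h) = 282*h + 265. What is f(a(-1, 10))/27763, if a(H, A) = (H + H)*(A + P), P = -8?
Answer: -863/27763 ≈ -0.031085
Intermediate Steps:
a(H, A) = 2*H*(-8 + A) (a(H, A) = (H + H)*(A - 8) = (2*H)*(-8 + A) = 2*H*(-8 + A))
f(h) = 265 + 282*h
f(a(-1, 10))/27763 = (265 + 282*(2*(-1)*(-8 + 10)))/27763 = (265 + 282*(2*(-1)*2))*(1/27763) = (265 + 282*(-4))*(1/27763) = (265 - 1128)*(1/27763) = -863*1/27763 = -863/27763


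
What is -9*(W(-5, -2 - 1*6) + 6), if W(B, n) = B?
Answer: -9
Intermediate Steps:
-9*(W(-5, -2 - 1*6) + 6) = -9*(-5 + 6) = -9*1 = -9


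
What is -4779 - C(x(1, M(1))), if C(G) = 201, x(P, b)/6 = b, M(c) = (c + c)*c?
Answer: -4980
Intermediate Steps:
M(c) = 2*c**2 (M(c) = (2*c)*c = 2*c**2)
x(P, b) = 6*b
-4779 - C(x(1, M(1))) = -4779 - 1*201 = -4779 - 201 = -4980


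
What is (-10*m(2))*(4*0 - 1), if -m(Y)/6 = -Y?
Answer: 120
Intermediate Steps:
m(Y) = 6*Y (m(Y) = -(-6)*Y = 6*Y)
(-10*m(2))*(4*0 - 1) = (-60*2)*(4*0 - 1) = (-10*12)*(0 - 1) = -120*(-1) = 120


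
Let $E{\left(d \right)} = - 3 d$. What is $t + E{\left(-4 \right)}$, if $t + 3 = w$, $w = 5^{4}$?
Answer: $634$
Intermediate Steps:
$w = 625$
$t = 622$ ($t = -3 + 625 = 622$)
$t + E{\left(-4 \right)} = 622 - -12 = 622 + 12 = 634$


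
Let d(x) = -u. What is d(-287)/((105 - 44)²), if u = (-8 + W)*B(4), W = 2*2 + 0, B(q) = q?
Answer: 16/3721 ≈ 0.0042999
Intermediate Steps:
W = 4 (W = 4 + 0 = 4)
u = -16 (u = (-8 + 4)*4 = -4*4 = -16)
d(x) = 16 (d(x) = -1*(-16) = 16)
d(-287)/((105 - 44)²) = 16/((105 - 44)²) = 16/(61²) = 16/3721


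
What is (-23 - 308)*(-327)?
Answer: 108237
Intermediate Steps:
(-23 - 308)*(-327) = -331*(-327) = 108237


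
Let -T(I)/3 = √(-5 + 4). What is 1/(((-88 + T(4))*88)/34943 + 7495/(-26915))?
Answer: -17693550008953021/8850339542745625 + 267308565143928*I/8850339542745625 ≈ -1.9992 + 0.030203*I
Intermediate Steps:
T(I) = -3*I (T(I) = -3*√(-5 + 4) = -3*I)
1/(((-88 + T(4))*88)/34943 + 7495/(-26915)) = 1/(((-88 - 3*I)*88)/34943 + 7495/(-26915)) = 1/((-7744 - 264*I)*(1/34943) + 7495*(-1/26915)) = 1/((-7744/34943 - 264*I/34943) - 1499/5383) = 1/(-94065509/188098169 - 264*I/34943) = 35380921181152561*(-94065509/188098169 + 264*I/34943)/8850339542745625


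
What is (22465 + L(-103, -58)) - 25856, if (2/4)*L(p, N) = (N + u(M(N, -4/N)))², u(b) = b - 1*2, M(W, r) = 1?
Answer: 3571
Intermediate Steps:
u(b) = -2 + b (u(b) = b - 2 = -2 + b)
L(p, N) = 2*(-1 + N)² (L(p, N) = 2*(N + (-2 + 1))² = 2*(N - 1)² = 2*(-1 + N)²)
(22465 + L(-103, -58)) - 25856 = (22465 + 2*(-1 - 58)²) - 25856 = (22465 + 2*(-59)²) - 25856 = (22465 + 2*3481) - 25856 = (22465 + 6962) - 25856 = 29427 - 25856 = 3571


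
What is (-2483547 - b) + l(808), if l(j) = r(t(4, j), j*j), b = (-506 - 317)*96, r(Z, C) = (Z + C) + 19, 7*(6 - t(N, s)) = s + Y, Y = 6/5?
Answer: -8758828/5 ≈ -1.7518e+6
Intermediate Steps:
Y = 6/5 (Y = 6*(⅕) = 6/5 ≈ 1.2000)
t(N, s) = 204/35 - s/7 (t(N, s) = 6 - (s + 6/5)/7 = 6 - (6/5 + s)/7 = 6 + (-6/35 - s/7) = 204/35 - s/7)
r(Z, C) = 19 + C + Z (r(Z, C) = (C + Z) + 19 = 19 + C + Z)
b = -79008 (b = -823*96 = -79008)
l(j) = 869/35 + j² - j/7 (l(j) = 19 + j*j + (204/35 - j/7) = 19 + j² + (204/35 - j/7) = 869/35 + j² - j/7)
(-2483547 - b) + l(808) = (-2483547 - 1*(-79008)) + (869/35 + 808² - ⅐*808) = (-2483547 + 79008) + (869/35 + 652864 - 808/7) = -2404539 + 3263867/5 = -8758828/5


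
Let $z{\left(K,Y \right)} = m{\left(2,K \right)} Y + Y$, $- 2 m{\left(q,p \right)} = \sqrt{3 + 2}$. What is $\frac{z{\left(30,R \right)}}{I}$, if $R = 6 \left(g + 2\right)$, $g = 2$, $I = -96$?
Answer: $- \frac{1}{4} + \frac{\sqrt{5}}{8} \approx 0.029509$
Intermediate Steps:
$m{\left(q,p \right)} = - \frac{\sqrt{5}}{2}$ ($m{\left(q,p \right)} = - \frac{\sqrt{3 + 2}}{2} = - \frac{\sqrt{5}}{2}$)
$R = 24$ ($R = 6 \left(2 + 2\right) = 6 \cdot 4 = 24$)
$z{\left(K,Y \right)} = Y - \frac{Y \sqrt{5}}{2}$ ($z{\left(K,Y \right)} = - \frac{\sqrt{5}}{2} Y + Y = - \frac{Y \sqrt{5}}{2} + Y = Y - \frac{Y \sqrt{5}}{2}$)
$\frac{z{\left(30,R \right)}}{I} = \frac{\frac{1}{2} \cdot 24 \left(2 - \sqrt{5}\right)}{-96} = \left(24 - 12 \sqrt{5}\right) \left(- \frac{1}{96}\right) = - \frac{1}{4} + \frac{\sqrt{5}}{8}$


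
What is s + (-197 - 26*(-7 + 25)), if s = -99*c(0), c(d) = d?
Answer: -665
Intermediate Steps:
s = 0 (s = -99*0 = 0)
s + (-197 - 26*(-7 + 25)) = 0 + (-197 - 26*(-7 + 25)) = 0 + (-197 - 26*18) = 0 + (-197 - 1*468) = 0 + (-197 - 468) = 0 - 665 = -665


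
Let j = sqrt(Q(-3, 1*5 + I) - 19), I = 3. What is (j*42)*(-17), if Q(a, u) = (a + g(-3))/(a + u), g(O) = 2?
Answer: -2856*I*sqrt(30)/5 ≈ -3128.6*I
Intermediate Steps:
Q(a, u) = (2 + a)/(a + u) (Q(a, u) = (a + 2)/(a + u) = (2 + a)/(a + u))
j = 4*I*sqrt(30)/5 (j = sqrt((2 - 3)/(-3 + (1*5 + 3)) - 19) = sqrt(-1/(-3 + (5 + 3)) - 19) = sqrt(-1/(-3 + 8) - 19) = sqrt(-1/5 - 19) = sqrt(-96/5) = 4*I*sqrt(30)/5 ≈ 4.3818*I)
(j*42)*(-17) = ((4*I*sqrt(30)/5)*42)*(-17) = (168*I*sqrt(30)/5)*(-17) = -2856*I*sqrt(30)/5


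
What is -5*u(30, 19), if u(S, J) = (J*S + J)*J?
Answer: -55955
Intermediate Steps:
u(S, J) = J*(J + J*S) (u(S, J) = (J + J*S)*J = J*(J + J*S))
-5*u(30, 19) = -5*19²*(1 + 30) = -1805*31 = -5*11191 = -55955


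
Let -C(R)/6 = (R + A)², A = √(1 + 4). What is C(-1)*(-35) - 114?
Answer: 1146 - 420*√5 ≈ 206.85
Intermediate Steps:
A = √5 ≈ 2.2361
C(R) = -6*(R + √5)²
C(-1)*(-35) - 114 = -6*(-1 + √5)²*(-35) - 114 = 210*(-1 + √5)² - 114 = -114 + 210*(-1 + √5)²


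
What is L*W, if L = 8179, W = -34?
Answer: -278086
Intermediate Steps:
L*W = 8179*(-34) = -278086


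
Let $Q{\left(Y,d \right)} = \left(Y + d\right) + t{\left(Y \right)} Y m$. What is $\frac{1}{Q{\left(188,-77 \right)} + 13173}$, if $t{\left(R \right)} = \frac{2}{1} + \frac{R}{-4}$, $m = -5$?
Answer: $\frac{1}{55584} \approx 1.7991 \cdot 10^{-5}$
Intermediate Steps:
$t{\left(R \right)} = 2 - \frac{R}{4}$ ($t{\left(R \right)} = 2 \cdot 1 + R \left(- \frac{1}{4}\right) = 2 - \frac{R}{4}$)
$Q{\left(Y,d \right)} = Y + d - 5 Y \left(2 - \frac{Y}{4}\right)$ ($Q{\left(Y,d \right)} = \left(Y + d\right) + \left(2 - \frac{Y}{4}\right) Y \left(-5\right) = \left(Y + d\right) + Y \left(2 - \frac{Y}{4}\right) \left(-5\right) = \left(Y + d\right) - 5 Y \left(2 - \frac{Y}{4}\right) = Y + d - 5 Y \left(2 - \frac{Y}{4}\right)$)
$\frac{1}{Q{\left(188,-77 \right)} + 13173} = \frac{1}{\left(-77 - 1692 + \frac{5 \cdot 188^{2}}{4}\right) + 13173} = \frac{1}{\left(-77 - 1692 + \frac{5}{4} \cdot 35344\right) + 13173} = \frac{1}{\left(-77 - 1692 + 44180\right) + 13173} = \frac{1}{42411 + 13173} = \frac{1}{55584}$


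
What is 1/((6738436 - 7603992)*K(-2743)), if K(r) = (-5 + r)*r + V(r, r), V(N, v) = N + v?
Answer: -1/6519608416568 ≈ -1.5338e-13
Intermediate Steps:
K(r) = 2*r + r*(-5 + r) (K(r) = (-5 + r)*r + (r + r) = r*(-5 + r) + 2*r = 2*r + r*(-5 + r))
1/((6738436 - 7603992)*K(-2743)) = 1/((6738436 - 7603992)*((-2743*(-3 - 2743)))) = 1/((-865556)*((-2743*(-2746)))) = -1/865556/7532278 = -1/865556*1/7532278 = -1/6519608416568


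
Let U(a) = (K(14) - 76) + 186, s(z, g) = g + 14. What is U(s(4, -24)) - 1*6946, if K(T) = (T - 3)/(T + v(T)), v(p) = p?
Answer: -191397/28 ≈ -6835.6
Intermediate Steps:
s(z, g) = 14 + g
K(T) = (-3 + T)/(2*T) (K(T) = (T - 3)/(T + T) = (-3 + T)/((2*T)) = (-3 + T)*(1/(2*T)) = (-3 + T)/(2*T))
U(a) = 3091/28 (U(a) = ((1/2)*(-3 + 14)/14 - 76) + 186 = ((1/2)*(1/14)*11 - 76) + 186 = (11/28 - 76) + 186 = -2117/28 + 186 = 3091/28)
U(s(4, -24)) - 1*6946 = 3091/28 - 1*6946 = 3091/28 - 6946 = -191397/28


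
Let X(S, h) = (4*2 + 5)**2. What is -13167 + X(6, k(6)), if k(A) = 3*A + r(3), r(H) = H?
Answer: -12998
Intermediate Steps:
k(A) = 3 + 3*A (k(A) = 3*A + 3 = 3 + 3*A)
X(S, h) = 169 (X(S, h) = (8 + 5)**2 = 13**2 = 169)
-13167 + X(6, k(6)) = -13167 + 169 = -12998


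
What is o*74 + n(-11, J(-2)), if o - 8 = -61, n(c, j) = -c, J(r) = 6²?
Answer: -3911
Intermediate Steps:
J(r) = 36
o = -53 (o = 8 - 61 = -53)
o*74 + n(-11, J(-2)) = -53*74 - 1*(-11) = -3922 + 11 = -3911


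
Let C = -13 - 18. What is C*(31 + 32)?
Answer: -1953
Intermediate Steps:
C = -31
C*(31 + 32) = -31*(31 + 32) = -31*63 = -1953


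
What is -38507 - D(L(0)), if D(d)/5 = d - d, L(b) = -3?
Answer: -38507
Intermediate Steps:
D(d) = 0 (D(d) = 5*(d - d) = 5*0 = 0)
-38507 - D(L(0)) = -38507 - 1*0 = -38507 + 0 = -38507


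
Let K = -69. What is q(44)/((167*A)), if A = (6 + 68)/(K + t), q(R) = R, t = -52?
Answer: -2662/6179 ≈ -0.43081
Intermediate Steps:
A = -74/121 (A = (6 + 68)/(-69 - 52) = 74/(-121) = 74*(-1/121) = -74/121 ≈ -0.61157)
q(44)/((167*A)) = 44/((167*(-74/121))) = 44/(-12358/121) = 44*(-121/12358) = -2662/6179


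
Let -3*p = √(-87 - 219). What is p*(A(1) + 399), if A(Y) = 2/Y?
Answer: -401*I*√34 ≈ -2338.2*I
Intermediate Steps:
p = -I*√34 (p = -√(-87 - 219)/3 = -I*√34 ≈ -5.8309*I)
p*(A(1) + 399) = (-I*√34)*(2/1 + 399) = (-I*√34)*(2*1 + 399) = (-I*√34)*(2 + 399) = -I*√34*401 = -401*I*√34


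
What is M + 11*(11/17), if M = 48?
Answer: 937/17 ≈ 55.118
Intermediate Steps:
M + 11*(11/17) = 48 + 11*(11/17) = 48 + 121/17 = 937/17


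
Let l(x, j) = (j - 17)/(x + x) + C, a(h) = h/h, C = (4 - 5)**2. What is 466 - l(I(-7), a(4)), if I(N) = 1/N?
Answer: 409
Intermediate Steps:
C = 1 (C = (-1)**2 = 1)
a(h) = 1
I(N) = 1/N
l(x, j) = 1 + (-17 + j)/(2*x) (l(x, j) = (j - 17)/(x + x) + 1 = (-17 + j)/((2*x)) + 1 = (-17 + j)*(1/(2*x)) + 1 = (-17 + j)/(2*x) + 1 = 1 + (-17 + j)/(2*x))
466 - l(I(-7), a(4)) = 466 - (-17 + 1 + 2/(-7))/(2*(1/(-7))) = 466 - (-17 + 1 + 2*(-1/7))/(2*(-1/7)) = 466 - (-7)*(-17 + 1 - 2/7)/2 = 466 - (-7)*(-114)/(2*7) = 466 - 1*57 = 466 - 57 = 409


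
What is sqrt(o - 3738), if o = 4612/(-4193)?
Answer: I*sqrt(65738046878)/4193 ≈ 61.148*I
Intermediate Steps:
o = -4612/4193 (o = 4612*(-1/4193) = -4612/4193 ≈ -1.0999)
sqrt(o - 3738) = sqrt(-4612/4193 - 3738) = sqrt(-15678046/4193) = I*sqrt(65738046878)/4193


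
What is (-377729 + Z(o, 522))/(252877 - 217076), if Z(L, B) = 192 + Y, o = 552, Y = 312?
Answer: -377225/35801 ≈ -10.537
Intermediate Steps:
Z(L, B) = 504 (Z(L, B) = 192 + 312 = 504)
(-377729 + Z(o, 522))/(252877 - 217076) = (-377729 + 504)/(252877 - 217076) = -377225/35801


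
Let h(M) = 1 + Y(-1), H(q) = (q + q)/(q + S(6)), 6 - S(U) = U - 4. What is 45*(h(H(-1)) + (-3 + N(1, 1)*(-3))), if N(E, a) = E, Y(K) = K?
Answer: -270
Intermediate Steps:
S(U) = 10 - U (S(U) = 6 - (U - 4) = 6 - (-4 + U) = 6 + (4 - U) = 10 - U)
H(q) = 2*q/(4 + q) (H(q) = (q + q)/(q + (10 - 1*6)) = (2*q)/(q + (10 - 6)) = (2*q)/(q + 4) = (2*q)/(4 + q) = 2*q/(4 + q))
h(M) = 0 (h(M) = 1 - 1 = 0)
45*(h(H(-1)) + (-3 + N(1, 1)*(-3))) = 45*(0 + (-3 + 1*(-3))) = 45*(0 + (-3 - 3)) = 45*(0 - 6) = 45*(-6) = -270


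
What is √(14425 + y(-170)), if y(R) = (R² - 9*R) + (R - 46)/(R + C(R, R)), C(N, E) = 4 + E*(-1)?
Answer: √44801 ≈ 211.66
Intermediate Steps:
C(N, E) = 4 - E
y(R) = -23/2 + R² - 35*R/4 (y(R) = (R² - 9*R) + (R - 46)/(R + (4 - R)) = (R² - 9*R) + (-46 + R)/4 = (R² - 9*R) + (-46 + R)*(¼) = (R² - 9*R) + (-23/2 + R/4) = -23/2 + R² - 35*R/4)
√(14425 + y(-170)) = √(14425 + (-23/2 + (-170)² - 35/4*(-170))) = √(14425 + (-23/2 + 28900 + 2975/2)) = √(14425 + 30376) = √44801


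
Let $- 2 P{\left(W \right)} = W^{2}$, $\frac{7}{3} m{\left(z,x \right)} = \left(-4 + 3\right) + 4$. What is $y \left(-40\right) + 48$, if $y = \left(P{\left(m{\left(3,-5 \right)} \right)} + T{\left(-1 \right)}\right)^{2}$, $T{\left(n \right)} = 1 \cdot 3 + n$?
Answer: $- \frac{17002}{2401} \approx -7.0812$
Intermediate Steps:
$m{\left(z,x \right)} = \frac{9}{7}$ ($m{\left(z,x \right)} = \frac{3 \left(\left(-4 + 3\right) + 4\right)}{7} = \frac{3 \left(-1 + 4\right)}{7} = \frac{3}{7} \cdot 3 = \frac{9}{7}$)
$T{\left(n \right)} = 3 + n$
$P{\left(W \right)} = - \frac{W^{2}}{2}$
$y = \frac{13225}{9604}$ ($y = \left(- \frac{\left(\frac{9}{7}\right)^{2}}{2} + \left(3 - 1\right)\right)^{2} = \left(\left(- \frac{1}{2}\right) \frac{81}{49} + 2\right)^{2} = \left(- \frac{81}{98} + 2\right)^{2} = \left(\frac{115}{98}\right)^{2} = \frac{13225}{9604} \approx 1.377$)
$y \left(-40\right) + 48 = \frac{13225}{9604} \left(-40\right) + 48 = - \frac{132250}{2401} + 48 = - \frac{17002}{2401}$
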